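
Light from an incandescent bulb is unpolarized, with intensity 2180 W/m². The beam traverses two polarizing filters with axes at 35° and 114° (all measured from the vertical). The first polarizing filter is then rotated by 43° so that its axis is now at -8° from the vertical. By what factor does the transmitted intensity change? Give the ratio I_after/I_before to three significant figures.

Before rotation:
Unpolarized light through the first polarizer → I₁ = ½ I₀, now polarized at 35°.
I₂ = I₁ cos²(114° − 35°) = 0.5 I₀ · cos²(79°) = 0.0182 I₀.
After rotation:
Unpolarized light through the first polarizer → I₁ = ½ I₀, now polarized at -8°.
Angle between axes 1 and 2: 58°. I₂ = 0.5 I₀ · cos²(58°) = 0.1404 I₀.
Ratio = 0.1404 / 0.0182 = 7.713.

I_new/I_old ≈ 7.71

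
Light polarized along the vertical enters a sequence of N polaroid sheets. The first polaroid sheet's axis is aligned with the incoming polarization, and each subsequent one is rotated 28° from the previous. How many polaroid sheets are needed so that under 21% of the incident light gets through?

First polarizer is aligned with the polarization: full transmission.
Each further stage multiplies by cos²(28°) = 0.7796.
After N polarizers: T = 0.7796^(N−1). Require T < 0.21 ⇒ N−1 > ln(0.21)/ln(0.7796) = 6.27, so N−1 ≥ 7 and N = 8.
Check: N=8 gives T = 0.175 < 0.21; N=7 gives T = 0.2245.

N = 8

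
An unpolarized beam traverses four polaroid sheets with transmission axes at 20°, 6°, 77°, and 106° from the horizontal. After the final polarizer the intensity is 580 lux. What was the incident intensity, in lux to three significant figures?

I₀ ≈ 1.52e4 lux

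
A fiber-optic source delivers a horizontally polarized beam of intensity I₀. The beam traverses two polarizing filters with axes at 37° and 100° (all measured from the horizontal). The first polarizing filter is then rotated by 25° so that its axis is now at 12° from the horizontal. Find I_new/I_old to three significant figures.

I_new/I_old ≈ 0.00886

Before rotation:
I₁ = I₀ cos²(37° − 0°) = I₀ cos²(37°) = 0.6378 I₀.
I₂ = I₁ cos²(100° − 37°) = 0.6378 I₀ · cos²(63°) = 0.1315 I₀.
After rotation:
I₁ = I₀ cos²(12° − 0°) = I₀ cos²(12°) = 0.9568 I₀.
I₂ = I₁ cos²(100° − 12°) = 0.9568 I₀ · cos²(88°) = 0.001165 I₀.
Ratio = 0.001165 / 0.1315 = 0.008865.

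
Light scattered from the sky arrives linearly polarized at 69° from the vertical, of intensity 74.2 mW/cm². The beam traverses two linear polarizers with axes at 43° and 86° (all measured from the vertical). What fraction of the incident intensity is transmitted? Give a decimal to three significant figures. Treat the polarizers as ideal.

I/I₀ ≈ 0.432

I₁ = 74.2 mW/cm² · cos²(26°) = 59.94 mW/cm².
I₂ = I₁ · cos²(43°) = 59.94 · 0.5349 = 32.06 mW/cm².
Transmitted fraction = 0.4321.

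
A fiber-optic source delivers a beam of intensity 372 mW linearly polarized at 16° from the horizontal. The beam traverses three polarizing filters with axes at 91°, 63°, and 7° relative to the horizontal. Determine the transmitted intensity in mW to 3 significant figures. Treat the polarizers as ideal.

I₁ = 372 mW · cos²(75°) = 24.92 mW.
I₂ = I₁ · cos²(28°) = 24.92 · 0.7796 = 19.43 mW.
I₃ = I₂ · cos²(56°) = 19.43 · 0.3127 = 6.075 mW.

I ≈ 6.07 mW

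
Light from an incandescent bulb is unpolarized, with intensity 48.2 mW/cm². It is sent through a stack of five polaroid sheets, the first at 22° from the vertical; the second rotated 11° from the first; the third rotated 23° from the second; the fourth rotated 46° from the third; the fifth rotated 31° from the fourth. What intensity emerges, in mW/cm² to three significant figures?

Unpolarized light through the first polarizer → I₁ = 48.2 mW/cm²/2 = 24.1 mW/cm², polarized at 22°.
I₂ = I₁ · cos²(11°) = 24.1 · 0.9636 = 23.22 mW/cm².
I₃ = I₂ · cos²(23°) = 23.22 · 0.8473 = 19.68 mW/cm².
I₄ = I₃ · cos²(46°) = 19.68 · 0.4826 = 9.495 mW/cm².
I₅ = I₄ · cos²(31°) = 9.495 · 0.7347 = 6.976 mW/cm².

I ≈ 6.98 mW/cm²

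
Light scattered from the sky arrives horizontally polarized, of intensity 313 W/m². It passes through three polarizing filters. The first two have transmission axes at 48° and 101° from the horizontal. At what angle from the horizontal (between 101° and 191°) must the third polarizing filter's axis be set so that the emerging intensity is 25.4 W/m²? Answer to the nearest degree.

θ ≈ 146°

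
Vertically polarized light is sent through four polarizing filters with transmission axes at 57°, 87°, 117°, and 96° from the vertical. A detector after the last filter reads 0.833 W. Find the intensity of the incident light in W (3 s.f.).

By Malus's law, I₁ = I₀ cos²(57° − 0°) = I₀ cos²(57°) = 0.2966 I₀.
I₂ = I₁ cos²(87° − 57°) = 0.2966 I₀ · cos²(30°) = 0.2225 I₀.
I₃ = I₂ cos²(117° − 87°) = 0.2225 I₀ · cos²(30°) = 0.1669 I₀.
I₄ = I₃ cos²(96° − 117°) = 0.1669 I₀ · cos²(21°) = 0.1454 I₀.
So 0.833 W = 0.1454 I₀, giving I₀ = 0.833/0.1454 = 5.728 W.

I₀ ≈ 5.73 W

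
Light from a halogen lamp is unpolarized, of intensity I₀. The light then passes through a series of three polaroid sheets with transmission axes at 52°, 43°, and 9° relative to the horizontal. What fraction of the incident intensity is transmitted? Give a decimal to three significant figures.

≈ 0.335 I₀

Unpolarized light through the first polarizer → I₁ = ½ I₀, now polarized at 52°.
I₂ = I₁ cos²(43° − 52°) = 0.5 I₀ · cos²(9°) = 0.4878 I₀.
I₃ = I₂ cos²(9° − 43°) = 0.4878 I₀ · cos²(34°) = 0.3352 I₀.
Transmitted fraction = 0.3352.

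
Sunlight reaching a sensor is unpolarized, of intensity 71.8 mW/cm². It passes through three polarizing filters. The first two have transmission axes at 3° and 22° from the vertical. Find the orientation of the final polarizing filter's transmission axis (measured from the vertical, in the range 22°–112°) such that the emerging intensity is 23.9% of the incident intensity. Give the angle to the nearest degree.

Unpolarized light through the first polarizer → I₁ = ½ I₀, now polarized at 3°.
I₂ = I₁ cos²(22° − 3°) = 0.5 I₀ · cos²(19°) = 0.447 I₀.
Need I₃/I₀ = 0.239, so cos²(θ − 22°) = 0.239 / 0.447 = 0.5347.
θ − 22° = arccos(√0.5347) = 43.0°, giving θ ≈ 22 + 43.0 = 65.0°.

θ ≈ 65°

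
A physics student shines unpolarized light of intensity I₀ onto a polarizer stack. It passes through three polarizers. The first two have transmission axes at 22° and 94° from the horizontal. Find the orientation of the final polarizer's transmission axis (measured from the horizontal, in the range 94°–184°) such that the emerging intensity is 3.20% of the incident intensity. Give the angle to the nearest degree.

θ ≈ 129°

Unpolarized light through the first polarizer → I₁ = ½ I₀, now polarized at 22°.
I₂ = I₁ cos²(94° − 22°) = 0.5 I₀ · cos²(72°) = 0.04775 I₀.
Need I₃/I₀ = 0.032, so cos²(θ − 94°) = 0.032 / 0.04775 = 0.6702.
θ − 94° = arccos(√0.6702) = 35.0°, giving θ ≈ 94 + 35.0 = 129.0°.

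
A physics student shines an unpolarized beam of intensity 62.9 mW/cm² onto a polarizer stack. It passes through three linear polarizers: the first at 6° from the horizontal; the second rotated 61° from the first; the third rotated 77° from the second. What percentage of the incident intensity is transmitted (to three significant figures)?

≈ 0.595%

Unpolarized light through the first polarizer → I₁ = 62.9 mW/cm²/2 = 31.45 mW/cm², polarized at 6°.
I₂ = I₁ · cos²(61°) = 31.45 · 0.235 = 7.392 mW/cm².
I₃ = I₂ · cos²(77°) = 7.392 · 0.0506 = 0.3741 mW/cm².
That is 0.5947% of the incident intensity.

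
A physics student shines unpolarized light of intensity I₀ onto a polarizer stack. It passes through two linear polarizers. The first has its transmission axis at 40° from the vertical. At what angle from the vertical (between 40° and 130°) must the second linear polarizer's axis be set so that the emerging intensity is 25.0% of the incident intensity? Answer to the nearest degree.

θ ≈ 85°

Unpolarized light through the first polarizer → I₁ = ½ I₀, now polarized at 40°.
Need I₂/I₀ = 0.25, so cos²(θ − 40°) = 0.25 / 0.5 = 0.5.
θ − 40° = arccos(√0.5) = 45.0°, giving θ ≈ 40 + 45.0 = 85.0°.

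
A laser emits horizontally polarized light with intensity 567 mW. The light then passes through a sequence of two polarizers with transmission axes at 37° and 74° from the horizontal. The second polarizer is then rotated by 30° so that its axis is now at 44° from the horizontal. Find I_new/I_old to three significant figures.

I_new/I_old ≈ 1.54

Before rotation:
By Malus's law, I₁ = I₀ cos²(37° − 0°) = I₀ cos²(37°) = 0.6378 I₀.
I₂ = I₁ cos²(74° − 37°) = 0.6378 I₀ · cos²(37°) = 0.4068 I₀.
After rotation:
I₁ = I₀ cos²(37° − 0°) = I₀ cos²(37°) = 0.6378 I₀.
I₂ = I₁ cos²(44° − 37°) = 0.6378 I₀ · cos²(7°) = 0.6283 I₀.
Ratio = 0.6283 / 0.4068 = 1.545.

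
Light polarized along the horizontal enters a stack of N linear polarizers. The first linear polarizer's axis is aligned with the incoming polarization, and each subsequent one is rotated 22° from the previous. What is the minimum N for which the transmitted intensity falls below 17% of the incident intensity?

N = 13

First polarizer is aligned with the polarization: full transmission.
Each further stage multiplies by cos²(22°) = 0.8597.
After N polarizers: T = 0.8597^(N−1). Require T < 0.17 ⇒ N−1 > ln(0.17)/ln(0.8597) = 11.72, so N−1 ≥ 12 and N = 13.
Check: N=13 gives T = 0.1629 < 0.17; N=12 gives T = 0.1895.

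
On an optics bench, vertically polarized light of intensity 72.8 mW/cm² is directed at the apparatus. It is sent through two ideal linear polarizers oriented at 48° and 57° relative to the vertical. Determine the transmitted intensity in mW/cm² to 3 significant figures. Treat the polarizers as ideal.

I ≈ 31.8 mW/cm²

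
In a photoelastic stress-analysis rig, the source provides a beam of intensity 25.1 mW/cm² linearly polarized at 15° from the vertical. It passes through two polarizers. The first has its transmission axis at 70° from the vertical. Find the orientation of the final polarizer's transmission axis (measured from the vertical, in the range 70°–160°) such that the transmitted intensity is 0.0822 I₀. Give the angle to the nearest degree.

θ ≈ 130°

I₁ = I₀ cos²(70° − 15°) = I₀ cos²(55°) = 0.329 I₀.
Need I₂/I₀ = 0.0822, so cos²(θ − 70°) = 0.0822 / 0.329 = 0.2499.
θ − 70° = arccos(√0.2499) = 60.0°, giving θ ≈ 70 + 60.0 = 130.0°.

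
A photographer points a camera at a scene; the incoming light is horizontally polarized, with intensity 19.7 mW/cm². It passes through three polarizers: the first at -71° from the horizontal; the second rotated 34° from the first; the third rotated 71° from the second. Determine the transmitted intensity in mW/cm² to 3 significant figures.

I ≈ 0.152 mW/cm²

I₁ = 19.7 mW/cm² · cos²(71°) = 2.088 mW/cm².
I₂ = I₁ · cos²(34°) = 2.088 · 0.6873 = 1.435 mW/cm².
I₃ = I₂ · cos²(71°) = 1.435 · 0.106 = 0.1521 mW/cm².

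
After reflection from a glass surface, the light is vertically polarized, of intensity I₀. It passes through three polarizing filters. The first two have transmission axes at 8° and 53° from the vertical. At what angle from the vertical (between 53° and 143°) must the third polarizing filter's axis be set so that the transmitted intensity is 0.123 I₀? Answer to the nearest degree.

θ ≈ 113°

By Malus's law, I₁ = I₀ cos²(8° − 0°) = I₀ cos²(8°) = 0.9806 I₀.
I₂ = I₁ cos²(53° − 8°) = 0.9806 I₀ · cos²(45°) = 0.4903 I₀.
Need I₃/I₀ = 0.123, so cos²(θ − 53°) = 0.123 / 0.4903 = 0.2509.
θ − 53° = arccos(√0.2509) = 59.9°, giving θ ≈ 53 + 59.9 = 112.9°.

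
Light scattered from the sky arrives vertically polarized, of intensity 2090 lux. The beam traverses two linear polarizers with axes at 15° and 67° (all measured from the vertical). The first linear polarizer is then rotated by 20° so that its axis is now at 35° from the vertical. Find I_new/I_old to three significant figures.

Before rotation:
By Malus's law, I₁ = I₀ cos²(15° − 0°) = I₀ cos²(15°) = 0.933 I₀.
I₂ = I₁ cos²(67° − 15°) = 0.933 I₀ · cos²(52°) = 0.3536 I₀.
After rotation:
I₁ = I₀ cos²(35° − 0°) = I₀ cos²(35°) = 0.671 I₀.
I₂ = I₁ cos²(67° − 35°) = 0.671 I₀ · cos²(32°) = 0.4826 I₀.
Ratio = 0.4826 / 0.3536 = 1.365.

I_new/I_old ≈ 1.36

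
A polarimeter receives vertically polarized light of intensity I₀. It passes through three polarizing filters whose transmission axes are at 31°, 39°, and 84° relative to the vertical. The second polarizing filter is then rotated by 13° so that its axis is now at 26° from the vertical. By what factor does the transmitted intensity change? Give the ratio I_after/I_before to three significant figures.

I_new/I_old ≈ 0.568

Before rotation:
I₁ = I₀ cos²(31° − 0°) = I₀ cos²(31°) = 0.7347 I₀.
I₂ = I₁ cos²(39° − 31°) = 0.7347 I₀ · cos²(8°) = 0.7205 I₀.
I₃ = I₂ cos²(84° − 39°) = 0.7205 I₀ · cos²(45°) = 0.3603 I₀.
After rotation:
I₁ = I₀ cos²(31° − 0°) = I₀ cos²(31°) = 0.7347 I₀.
I₂ = I₁ cos²(26° − 31°) = 0.7347 I₀ · cos²(5°) = 0.7292 I₀.
I₃ = I₂ cos²(84° − 26°) = 0.7292 I₀ · cos²(58°) = 0.2048 I₀.
Ratio = 0.2048 / 0.3603 = 0.5684.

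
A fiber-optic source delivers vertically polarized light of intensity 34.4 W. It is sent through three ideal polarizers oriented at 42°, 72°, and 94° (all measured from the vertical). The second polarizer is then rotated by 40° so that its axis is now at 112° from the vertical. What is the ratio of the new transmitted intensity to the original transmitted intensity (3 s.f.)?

I_new/I_old ≈ 0.164

Before rotation:
By Malus's law, I₁ = I₀ cos²(42° − 0°) = I₀ cos²(42°) = 0.5523 I₀.
I₂ = I₁ cos²(72° − 42°) = 0.5523 I₀ · cos²(30°) = 0.4142 I₀.
I₃ = I₂ cos²(94° − 72°) = 0.4142 I₀ · cos²(22°) = 0.3561 I₀.
After rotation:
I₁ = I₀ cos²(42° − 0°) = I₀ cos²(42°) = 0.5523 I₀.
I₂ = I₁ cos²(112° − 42°) = 0.5523 I₀ · cos²(70°) = 0.0646 I₀.
I₃ = I₂ cos²(94° − 112°) = 0.0646 I₀ · cos²(18°) = 0.05843 I₀.
Ratio = 0.05843 / 0.3561 = 0.1641.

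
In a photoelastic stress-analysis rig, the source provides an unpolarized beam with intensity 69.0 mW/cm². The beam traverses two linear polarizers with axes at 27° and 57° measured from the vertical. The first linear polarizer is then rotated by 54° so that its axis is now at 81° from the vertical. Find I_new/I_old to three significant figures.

Before rotation:
Unpolarized light through the first polarizer → I₁ = ½ I₀, now polarized at 27°.
I₂ = I₁ cos²(57° − 27°) = 0.5 I₀ · cos²(30°) = 0.375 I₀.
After rotation:
Unpolarized light through the first polarizer → I₁ = ½ I₀, now polarized at 81°.
I₂ = I₁ cos²(57° − 81°) = 0.5 I₀ · cos²(24°) = 0.4173 I₀.
Ratio = 0.4173 / 0.375 = 1.113.

I_new/I_old ≈ 1.11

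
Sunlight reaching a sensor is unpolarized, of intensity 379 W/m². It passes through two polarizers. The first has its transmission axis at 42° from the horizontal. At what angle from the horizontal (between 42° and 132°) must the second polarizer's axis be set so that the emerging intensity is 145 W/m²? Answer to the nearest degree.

θ ≈ 71°

Unpolarized light through the first polarizer → I₁ = ½ I₀, now polarized at 42°.
Target fraction: 145 / 379 W/m² = 0.3826 of I₀.
Need I₂/I₀ = 0.3826, so cos²(θ − 42°) = 0.3826 / 0.5 = 0.7652.
θ − 42° = arccos(√0.7652) = 29.0°, giving θ ≈ 42 + 29.0 = 71.0°.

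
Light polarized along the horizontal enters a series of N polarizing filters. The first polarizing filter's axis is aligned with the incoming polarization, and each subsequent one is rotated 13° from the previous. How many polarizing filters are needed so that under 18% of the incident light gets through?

First polarizer is aligned with the polarization: full transmission.
Each further stage multiplies by cos²(13°) = 0.9494.
After N polarizers: T = 0.9494^(N−1). Require T < 0.18 ⇒ N−1 > ln(0.18)/ln(0.9494) = 33.02, so N−1 ≥ 34 and N = 35.
Check: N=35 gives T = 0.1711 < 0.18; N=34 gives T = 0.1802.

N = 35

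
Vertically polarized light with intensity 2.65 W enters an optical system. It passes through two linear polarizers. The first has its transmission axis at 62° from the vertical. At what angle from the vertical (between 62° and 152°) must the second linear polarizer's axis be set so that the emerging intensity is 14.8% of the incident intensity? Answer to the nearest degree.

θ ≈ 97°

By Malus's law, I₁ = I₀ cos²(62° − 0°) = I₀ cos²(62°) = 0.2204 I₀.
Need I₂/I₀ = 0.148, so cos²(θ − 62°) = 0.148 / 0.2204 = 0.6715.
θ − 62° = arccos(√0.6715) = 35.0°, giving θ ≈ 62 + 35.0 = 97.0°.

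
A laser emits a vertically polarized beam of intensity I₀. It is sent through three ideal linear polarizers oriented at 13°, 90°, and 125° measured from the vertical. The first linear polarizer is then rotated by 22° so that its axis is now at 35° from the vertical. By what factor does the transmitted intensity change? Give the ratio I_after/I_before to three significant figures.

Before rotation:
By Malus's law, I₁ = I₀ cos²(13° − 0°) = I₀ cos²(13°) = 0.9494 I₀.
I₂ = I₁ cos²(90° − 13°) = 0.9494 I₀ · cos²(77°) = 0.04804 I₀.
I₃ = I₂ cos²(125° − 90°) = 0.04804 I₀ · cos²(35°) = 0.03224 I₀.
After rotation:
I₁ = I₀ cos²(35° − 0°) = I₀ cos²(35°) = 0.671 I₀.
I₂ = I₁ cos²(90° − 35°) = 0.671 I₀ · cos²(55°) = 0.2208 I₀.
I₃ = I₂ cos²(125° − 90°) = 0.2208 I₀ · cos²(35°) = 0.1481 I₀.
Ratio = 0.1481 / 0.03224 = 4.595.

I_new/I_old ≈ 4.60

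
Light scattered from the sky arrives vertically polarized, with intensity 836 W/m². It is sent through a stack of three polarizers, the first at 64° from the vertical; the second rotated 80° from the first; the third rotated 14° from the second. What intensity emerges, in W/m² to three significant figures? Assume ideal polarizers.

I ≈ 4.56 W/m²

By Malus's law, I₁ = 836 W/m² · cos²(64°) = 160.7 W/m².
I₂ = I₁ · cos²(80°) = 160.7 · 0.03015 = 4.844 W/m².
I₃ = I₂ · cos²(14°) = 4.844 · 0.9415 = 4.561 W/m².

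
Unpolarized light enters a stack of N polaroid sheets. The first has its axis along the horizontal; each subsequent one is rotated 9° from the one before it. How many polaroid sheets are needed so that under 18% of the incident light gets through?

N = 43

First polarizer halves the unpolarized light: factor 1/2.
Each further stage multiplies by cos²(9°) = 0.9755.
After N polarizers: T = 0.5·0.9755^(N−1). Require T < 0.18 ⇒ N−1 > ln(0.18/0.5)/ln(0.9755) = 41.24, so N−1 ≥ 42 and N = 43.
Check: N=43 gives T = 0.1766 < 0.18; N=42 gives T = 0.1811.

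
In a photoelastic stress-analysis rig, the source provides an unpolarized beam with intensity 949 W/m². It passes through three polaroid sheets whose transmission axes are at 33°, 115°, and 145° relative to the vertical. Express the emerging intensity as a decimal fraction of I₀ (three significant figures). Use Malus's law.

I/I₀ ≈ 0.00726

Unpolarized light through the first polarizer → I₁ = 949 W/m²/2 = 474.5 W/m², polarized at 33°.
I₂ = I₁ · cos²(82°) = 474.5 · 0.01937 = 9.191 W/m².
I₃ = I₂ · cos²(30°) = 9.191 · 0.75 = 6.893 W/m².
Transmitted fraction = 0.007263.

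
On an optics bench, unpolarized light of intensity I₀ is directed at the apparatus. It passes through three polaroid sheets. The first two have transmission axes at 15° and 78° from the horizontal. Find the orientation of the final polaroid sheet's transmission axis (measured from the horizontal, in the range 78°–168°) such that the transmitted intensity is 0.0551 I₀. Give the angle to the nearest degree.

θ ≈ 121°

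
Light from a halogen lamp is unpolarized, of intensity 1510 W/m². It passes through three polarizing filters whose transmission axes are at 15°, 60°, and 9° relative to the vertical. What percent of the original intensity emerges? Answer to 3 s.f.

≈ 9.90%

Unpolarized light through the first polarizer → I₁ = 1510 W/m²/2 = 755 W/m², polarized at 15°.
I₂ = I₁ · cos²(45°) = 755 · 0.5 = 377.5 W/m².
I₃ = I₂ · cos²(51°) = 377.5 · 0.396 = 149.5 W/m².
That is 9.901% of the incident intensity.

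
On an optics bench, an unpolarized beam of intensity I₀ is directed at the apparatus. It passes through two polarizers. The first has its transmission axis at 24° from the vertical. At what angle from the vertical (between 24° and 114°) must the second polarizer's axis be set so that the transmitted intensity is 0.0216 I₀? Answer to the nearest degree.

θ ≈ 102°

Unpolarized light through the first polarizer → I₁ = ½ I₀, now polarized at 24°.
Need I₂/I₀ = 0.0216, so cos²(θ − 24°) = 0.0216 / 0.5 = 0.0432.
θ − 24° = arccos(√0.0432) = 78.0°, giving θ ≈ 24 + 78.0 = 102.0°.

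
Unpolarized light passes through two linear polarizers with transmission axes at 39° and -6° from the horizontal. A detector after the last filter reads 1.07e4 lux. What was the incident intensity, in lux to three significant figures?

I₀ ≈ 4.28e4 lux

Unpolarized light through the first polarizer → I₁ = ½ I₀, now polarized at 39°.
I₂ = I₁ cos²(-6° − 39°) = 0.5 I₀ · cos²(45°) = 0.25 I₀.
So 1.07e4 lux = 0.25 I₀, giving I₀ = 1.07e4/0.25 = 4.28e+04 lux.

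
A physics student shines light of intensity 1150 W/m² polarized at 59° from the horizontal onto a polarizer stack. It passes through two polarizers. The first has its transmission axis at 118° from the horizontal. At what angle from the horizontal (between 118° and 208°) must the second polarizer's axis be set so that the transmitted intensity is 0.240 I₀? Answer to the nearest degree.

θ ≈ 136°

By Malus's law, I₁ = I₀ cos²(118° − 59°) = I₀ cos²(59°) = 0.2653 I₀.
Need I₂/I₀ = 0.24, so cos²(θ − 118°) = 0.24 / 0.2653 = 0.9048.
θ − 118° = arccos(√0.9048) = 18.0°, giving θ ≈ 118 + 18.0 = 136.0°.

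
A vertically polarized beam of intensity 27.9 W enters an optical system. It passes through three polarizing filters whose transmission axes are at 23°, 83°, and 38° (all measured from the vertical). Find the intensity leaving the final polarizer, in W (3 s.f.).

I₁ = 27.9 W · cos²(23°) = 23.64 W.
I₂ = I₁ · cos²(60°) = 23.64 · 0.25 = 5.91 W.
I₃ = I₂ · cos²(45°) = 5.91 · 0.5 = 2.955 W.

I ≈ 2.96 W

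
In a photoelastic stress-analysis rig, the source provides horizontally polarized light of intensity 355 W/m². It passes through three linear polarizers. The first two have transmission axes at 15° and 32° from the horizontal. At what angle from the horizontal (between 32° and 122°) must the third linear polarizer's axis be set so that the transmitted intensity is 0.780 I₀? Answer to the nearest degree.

θ ≈ 49°

I₁ = I₀ cos²(15° − 0°) = I₀ cos²(15°) = 0.933 I₀.
I₂ = I₁ cos²(32° − 15°) = 0.933 I₀ · cos²(17°) = 0.8533 I₀.
Need I₃/I₀ = 0.78, so cos²(θ − 32°) = 0.78 / 0.8533 = 0.9141.
θ − 32° = arccos(√0.9141) = 17.0°, giving θ ≈ 32 + 17.0 = 49.0°.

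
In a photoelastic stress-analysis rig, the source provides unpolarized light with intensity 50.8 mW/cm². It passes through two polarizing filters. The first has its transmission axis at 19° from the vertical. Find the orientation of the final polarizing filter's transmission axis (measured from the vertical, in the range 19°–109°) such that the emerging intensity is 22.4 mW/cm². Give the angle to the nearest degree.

θ ≈ 39°

Unpolarized light through the first polarizer → I₁ = ½ I₀, now polarized at 19°.
Target fraction: 22.4 / 50.8 mW/cm² = 0.4409 of I₀.
Need I₂/I₀ = 0.4409, so cos²(θ − 19°) = 0.4409 / 0.5 = 0.8819.
θ − 19° = arccos(√0.8819) = 20.1°, giving θ ≈ 19 + 20.1 = 39.1°.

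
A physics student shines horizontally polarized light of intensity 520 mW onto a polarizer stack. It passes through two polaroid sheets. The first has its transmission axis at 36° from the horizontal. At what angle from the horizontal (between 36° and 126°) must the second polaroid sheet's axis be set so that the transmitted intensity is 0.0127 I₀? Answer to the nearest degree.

θ ≈ 118°

By Malus's law, I₁ = I₀ cos²(36° − 0°) = I₀ cos²(36°) = 0.6545 I₀.
Need I₂/I₀ = 0.0127, so cos²(θ − 36°) = 0.0127 / 0.6545 = 0.0194.
θ − 36° = arccos(√0.0194) = 82.0°, giving θ ≈ 36 + 82.0 = 118.0°.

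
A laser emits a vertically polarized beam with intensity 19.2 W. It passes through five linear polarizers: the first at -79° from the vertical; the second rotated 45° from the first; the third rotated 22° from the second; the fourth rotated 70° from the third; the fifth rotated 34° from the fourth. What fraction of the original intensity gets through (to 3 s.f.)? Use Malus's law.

I/I₀ ≈ 0.00126

By Malus's law, I₁ = 19.2 W · cos²(79°) = 0.699 W.
I₂ = I₁ · cos²(45°) = 0.699 · 0.5 = 0.3495 W.
I₃ = I₂ · cos²(22°) = 0.3495 · 0.8597 = 0.3005 W.
I₄ = I₃ · cos²(70°) = 0.3005 · 0.117 = 0.03515 W.
I₅ = I₄ · cos²(34°) = 0.03515 · 0.6873 = 0.02416 W.
Transmitted fraction = 0.001258.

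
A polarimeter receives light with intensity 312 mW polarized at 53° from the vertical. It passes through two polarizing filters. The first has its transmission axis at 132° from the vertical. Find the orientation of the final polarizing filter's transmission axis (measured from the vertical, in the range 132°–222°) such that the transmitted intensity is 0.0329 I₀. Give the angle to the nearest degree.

θ ≈ 150°

By Malus's law, I₁ = I₀ cos²(132° − 53°) = I₀ cos²(79°) = 0.03641 I₀.
Need I₂/I₀ = 0.0329, so cos²(θ − 132°) = 0.0329 / 0.03641 = 0.9036.
θ − 132° = arccos(√0.9036) = 18.1°, giving θ ≈ 132 + 18.1 = 150.1°.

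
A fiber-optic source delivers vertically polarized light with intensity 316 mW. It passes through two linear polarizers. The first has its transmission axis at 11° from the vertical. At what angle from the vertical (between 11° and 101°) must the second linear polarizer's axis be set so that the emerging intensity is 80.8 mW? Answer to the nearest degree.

I₁ = I₀ cos²(11° − 0°) = I₀ cos²(11°) = 0.9636 I₀.
Target fraction: 80.8 / 316 mW = 0.2557 of I₀.
Need I₂/I₀ = 0.2557, so cos²(θ − 11°) = 0.2557 / 0.9636 = 0.2654.
θ − 11° = arccos(√0.2654) = 59.0°, giving θ ≈ 11 + 59.0 = 70.0°.

θ ≈ 70°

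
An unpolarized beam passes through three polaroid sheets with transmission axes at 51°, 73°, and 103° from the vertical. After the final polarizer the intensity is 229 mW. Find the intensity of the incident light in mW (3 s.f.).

Unpolarized light through the first polarizer → I₁ = ½ I₀, now polarized at 51°.
I₂ = I₁ cos²(73° − 51°) = 0.5 I₀ · cos²(22°) = 0.4298 I₀.
I₃ = I₂ cos²(103° − 73°) = 0.4298 I₀ · cos²(30°) = 0.3224 I₀.
So 229 mW = 0.3224 I₀, giving I₀ = 229/0.3224 = 710.4 mW.

I₀ ≈ 710 mW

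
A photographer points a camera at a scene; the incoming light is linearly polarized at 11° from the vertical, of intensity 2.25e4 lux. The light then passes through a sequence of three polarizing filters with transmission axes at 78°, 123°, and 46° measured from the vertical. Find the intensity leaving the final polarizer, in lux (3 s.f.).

I ≈ 86.9 lux

By Malus's law, I₁ = 2.25e4 lux · cos²(67°) = 3435 lux.
I₂ = I₁ · cos²(45°) = 3435 · 0.5 = 1718 lux.
I₃ = I₂ · cos²(77°) = 1718 · 0.0506 = 86.91 lux.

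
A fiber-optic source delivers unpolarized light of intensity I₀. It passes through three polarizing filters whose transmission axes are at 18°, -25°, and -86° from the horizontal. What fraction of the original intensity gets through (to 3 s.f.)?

≈ 0.0629 I₀

Unpolarized light through the first polarizer → I₁ = ½ I₀, now polarized at 18°.
I₂ = I₁ cos²(-25° − 18°) = 0.5 I₀ · cos²(43°) = 0.2674 I₀.
I₃ = I₂ cos²(-86° + 25°) = 0.2674 I₀ · cos²(61°) = 0.06286 I₀.
Transmitted fraction = 0.06286.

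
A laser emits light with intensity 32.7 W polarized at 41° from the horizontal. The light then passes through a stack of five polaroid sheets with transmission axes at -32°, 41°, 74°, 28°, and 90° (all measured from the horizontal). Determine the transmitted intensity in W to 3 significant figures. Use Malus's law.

I ≈ 0.0179 W

By Malus's law, I₁ = 32.7 W · cos²(73°) = 2.795 W.
I₂ = I₁ · cos²(73°) = 2.795 · 0.08548 = 0.2389 W.
I₃ = I₂ · cos²(33°) = 0.2389 · 0.7034 = 0.1681 W.
I₄ = I₃ · cos²(46°) = 0.1681 · 0.4826 = 0.0811 W.
I₅ = I₄ · cos²(62°) = 0.0811 · 0.2204 = 0.01787 W.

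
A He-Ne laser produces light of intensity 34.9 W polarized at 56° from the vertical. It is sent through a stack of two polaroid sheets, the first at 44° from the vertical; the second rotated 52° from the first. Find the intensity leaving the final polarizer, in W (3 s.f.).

I ≈ 12.7 W

I₁ = 34.9 W · cos²(12°) = 33.39 W.
I₂ = I₁ · cos²(52°) = 33.39 · 0.379 = 12.66 W.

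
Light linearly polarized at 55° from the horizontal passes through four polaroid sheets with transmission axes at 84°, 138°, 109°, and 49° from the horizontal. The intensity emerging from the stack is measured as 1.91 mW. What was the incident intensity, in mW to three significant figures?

I₁ = I₀ cos²(84° − 55°) = I₀ cos²(29°) = 0.765 I₀.
I₂ = I₁ cos²(138° − 84°) = 0.765 I₀ · cos²(54°) = 0.2643 I₀.
I₃ = I₂ cos²(109° − 138°) = 0.2643 I₀ · cos²(29°) = 0.2022 I₀.
I₄ = I₃ cos²(49° − 109°) = 0.2022 I₀ · cos²(60°) = 0.05054 I₀.
So 1.91 mW = 0.05054 I₀, giving I₀ = 1.91/0.05054 = 37.79 mW.

I₀ ≈ 37.8 mW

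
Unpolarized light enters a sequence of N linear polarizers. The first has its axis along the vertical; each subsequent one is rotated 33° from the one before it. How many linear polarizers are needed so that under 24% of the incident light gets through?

First polarizer halves the unpolarized light: factor 1/2.
Each further stage multiplies by cos²(33°) = 0.7034.
After N polarizers: T = 0.5·0.7034^(N−1). Require T < 0.24 ⇒ N−1 > ln(0.24/0.5)/ln(0.7034) = 2.09, so N−1 ≥ 3 and N = 4.
Check: N=4 gives T = 0.174 < 0.24; N=3 gives T = 0.2474.

N = 4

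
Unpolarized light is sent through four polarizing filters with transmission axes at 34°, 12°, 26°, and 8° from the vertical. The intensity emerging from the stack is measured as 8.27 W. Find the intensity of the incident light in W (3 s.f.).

Unpolarized light through the first polarizer → I₁ = ½ I₀, now polarized at 34°.
I₂ = I₁ cos²(12° − 34°) = 0.5 I₀ · cos²(22°) = 0.4298 I₀.
I₃ = I₂ cos²(26° − 12°) = 0.4298 I₀ · cos²(14°) = 0.4047 I₀.
I₄ = I₃ cos²(8° − 26°) = 0.4047 I₀ · cos²(18°) = 0.366 I₀.
So 8.27 W = 0.366 I₀, giving I₀ = 8.27/0.366 = 22.59 W.

I₀ ≈ 22.6 W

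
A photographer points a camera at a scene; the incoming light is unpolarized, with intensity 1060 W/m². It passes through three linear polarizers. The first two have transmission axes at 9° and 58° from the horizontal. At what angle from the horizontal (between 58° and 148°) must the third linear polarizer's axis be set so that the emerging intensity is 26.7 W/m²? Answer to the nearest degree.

Unpolarized light through the first polarizer → I₁ = ½ I₀, now polarized at 9°.
I₂ = I₁ cos²(58° − 9°) = 0.5 I₀ · cos²(49°) = 0.2152 I₀.
Target fraction: 26.7 / 1060 W/m² = 0.02519 of I₀.
Need I₃/I₀ = 0.02519, so cos²(θ − 58°) = 0.02519 / 0.2152 = 0.117.
θ − 58° = arccos(√0.117) = 70.0°, giving θ ≈ 58 + 70.0 = 128.0°.

θ ≈ 128°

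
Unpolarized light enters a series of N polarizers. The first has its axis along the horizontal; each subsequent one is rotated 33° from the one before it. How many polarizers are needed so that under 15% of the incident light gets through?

First polarizer halves the unpolarized light: factor 1/2.
Each further stage multiplies by cos²(33°) = 0.7034.
After N polarizers: T = 0.5·0.7034^(N−1). Require T < 0.15 ⇒ N−1 > ln(0.15/0.5)/ln(0.7034) = 3.42, so N−1 ≥ 4 and N = 5.
Check: N=5 gives T = 0.1224 < 0.15; N=4 gives T = 0.174.

N = 5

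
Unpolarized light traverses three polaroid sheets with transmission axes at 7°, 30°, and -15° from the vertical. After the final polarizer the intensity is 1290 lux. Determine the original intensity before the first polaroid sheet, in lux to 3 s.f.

I₀ ≈ 6090 lux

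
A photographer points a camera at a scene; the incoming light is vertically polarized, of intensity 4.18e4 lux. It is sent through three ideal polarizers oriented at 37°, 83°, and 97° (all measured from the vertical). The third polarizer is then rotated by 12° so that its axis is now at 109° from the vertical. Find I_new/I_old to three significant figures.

I_new/I_old ≈ 0.858

Before rotation:
I₁ = I₀ cos²(37° − 0°) = I₀ cos²(37°) = 0.6378 I₀.
I₂ = I₁ cos²(83° − 37°) = 0.6378 I₀ · cos²(46°) = 0.3078 I₀.
I₃ = I₂ cos²(97° − 83°) = 0.3078 I₀ · cos²(14°) = 0.2898 I₀.
After rotation:
I₁ = I₀ cos²(37° − 0°) = I₀ cos²(37°) = 0.6378 I₀.
I₂ = I₁ cos²(83° − 37°) = 0.6378 I₀ · cos²(46°) = 0.3078 I₀.
I₃ = I₂ cos²(109° − 83°) = 0.3078 I₀ · cos²(26°) = 0.2486 I₀.
Ratio = 0.2486 / 0.2898 = 0.858.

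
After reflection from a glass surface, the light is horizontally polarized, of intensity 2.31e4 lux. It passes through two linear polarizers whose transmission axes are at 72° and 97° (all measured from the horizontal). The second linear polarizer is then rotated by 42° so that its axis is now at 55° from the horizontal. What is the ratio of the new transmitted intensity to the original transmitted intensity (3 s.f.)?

I_new/I_old ≈ 1.11

Before rotation:
By Malus's law, I₁ = I₀ cos²(72° − 0°) = I₀ cos²(72°) = 0.09549 I₀.
I₂ = I₁ cos²(97° − 72°) = 0.09549 I₀ · cos²(25°) = 0.07844 I₀.
After rotation:
I₁ = I₀ cos²(72° − 0°) = I₀ cos²(72°) = 0.09549 I₀.
I₂ = I₁ cos²(55° − 72°) = 0.09549 I₀ · cos²(17°) = 0.08733 I₀.
Ratio = 0.08733 / 0.07844 = 1.113.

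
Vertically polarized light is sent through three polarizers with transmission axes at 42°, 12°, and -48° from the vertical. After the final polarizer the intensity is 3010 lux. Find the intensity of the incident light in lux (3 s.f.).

I₀ ≈ 2.91e4 lux

By Malus's law, I₁ = I₀ cos²(42° − 0°) = I₀ cos²(42°) = 0.5523 I₀.
I₂ = I₁ cos²(12° − 42°) = 0.5523 I₀ · cos²(30°) = 0.4142 I₀.
I₃ = I₂ cos²(-48° − 12°) = 0.4142 I₀ · cos²(60°) = 0.1035 I₀.
So 3010 lux = 0.1035 I₀, giving I₀ = 3010/0.1035 = 2.907e+04 lux.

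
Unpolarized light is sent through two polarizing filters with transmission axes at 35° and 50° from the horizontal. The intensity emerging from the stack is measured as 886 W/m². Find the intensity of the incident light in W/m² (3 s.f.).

Unpolarized light through the first polarizer → I₁ = ½ I₀, now polarized at 35°.
I₂ = I₁ cos²(50° − 35°) = 0.5 I₀ · cos²(15°) = 0.4665 I₀.
So 886 W/m² = 0.4665 I₀, giving I₀ = 886/0.4665 = 1899 W/m².

I₀ ≈ 1900 W/m²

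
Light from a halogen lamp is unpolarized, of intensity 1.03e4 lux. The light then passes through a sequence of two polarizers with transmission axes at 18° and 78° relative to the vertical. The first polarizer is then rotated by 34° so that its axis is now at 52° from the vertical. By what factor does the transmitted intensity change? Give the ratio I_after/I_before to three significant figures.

I_new/I_old ≈ 3.23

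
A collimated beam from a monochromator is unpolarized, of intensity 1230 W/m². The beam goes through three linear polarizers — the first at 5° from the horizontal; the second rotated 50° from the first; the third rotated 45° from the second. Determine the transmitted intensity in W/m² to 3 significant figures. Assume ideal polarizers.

Unpolarized light through the first polarizer → I₁ = 1230 W/m²/2 = 615 W/m², polarized at 5°.
I₂ = I₁ · cos²(50°) = 615 · 0.4132 = 254.1 W/m².
I₃ = I₂ · cos²(45°) = 254.1 · 0.5 = 127.1 W/m².

I ≈ 127 W/m²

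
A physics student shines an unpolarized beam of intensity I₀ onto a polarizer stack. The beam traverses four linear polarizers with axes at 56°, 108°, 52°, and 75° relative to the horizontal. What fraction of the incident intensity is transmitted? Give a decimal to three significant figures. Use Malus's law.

≈ 0.0502 I₀

Unpolarized light through the first polarizer → I₁ = ½ I₀, now polarized at 56°.
I₂ = I₁ cos²(108° − 56°) = 0.5 I₀ · cos²(52°) = 0.1895 I₀.
I₃ = I₂ cos²(52° − 108°) = 0.1895 I₀ · cos²(56°) = 0.05926 I₀.
I₄ = I₃ cos²(75° − 52°) = 0.05926 I₀ · cos²(23°) = 0.05021 I₀.
Transmitted fraction = 0.05021.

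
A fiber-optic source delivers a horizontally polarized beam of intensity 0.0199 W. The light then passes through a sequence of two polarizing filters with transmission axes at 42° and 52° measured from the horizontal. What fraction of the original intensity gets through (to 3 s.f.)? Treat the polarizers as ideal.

I/I₀ ≈ 0.536

I₁ = 0.0199 W · cos²(42°) = 0.01099 W.
I₂ = I₁ · cos²(10°) = 0.01099 · 0.9698 = 0.01066 W.
Transmitted fraction = 0.5356.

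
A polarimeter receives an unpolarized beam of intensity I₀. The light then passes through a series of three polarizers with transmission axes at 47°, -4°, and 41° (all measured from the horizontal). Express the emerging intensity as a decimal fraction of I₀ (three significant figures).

≈ 0.0990 I₀

Unpolarized light through the first polarizer → I₁ = ½ I₀, now polarized at 47°.
I₂ = I₁ cos²(-4° − 47°) = 0.5 I₀ · cos²(51°) = 0.198 I₀.
I₃ = I₂ cos²(41° + 4°) = 0.198 I₀ · cos²(45°) = 0.09901 I₀.
Transmitted fraction = 0.09901.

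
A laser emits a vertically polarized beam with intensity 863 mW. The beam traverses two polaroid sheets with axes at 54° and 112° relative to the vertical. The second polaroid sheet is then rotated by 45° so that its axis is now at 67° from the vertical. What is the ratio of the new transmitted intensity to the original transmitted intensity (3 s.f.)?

I_new/I_old ≈ 3.38

Before rotation:
By Malus's law, I₁ = I₀ cos²(54° − 0°) = I₀ cos²(54°) = 0.3455 I₀.
I₂ = I₁ cos²(112° − 54°) = 0.3455 I₀ · cos²(58°) = 0.09702 I₀.
After rotation:
I₁ = I₀ cos²(54° − 0°) = I₀ cos²(54°) = 0.3455 I₀.
I₂ = I₁ cos²(67° − 54°) = 0.3455 I₀ · cos²(13°) = 0.328 I₀.
Ratio = 0.328 / 0.09702 = 3.381.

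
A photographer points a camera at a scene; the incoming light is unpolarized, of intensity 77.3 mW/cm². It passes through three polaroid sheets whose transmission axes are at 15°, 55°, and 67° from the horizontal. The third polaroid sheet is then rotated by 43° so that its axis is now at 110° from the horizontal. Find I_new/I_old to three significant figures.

I_new/I_old ≈ 0.344

Before rotation:
Unpolarized light through the first polarizer → I₁ = ½ I₀, now polarized at 15°.
I₂ = I₁ cos²(55° − 15°) = 0.5 I₀ · cos²(40°) = 0.2934 I₀.
I₃ = I₂ cos²(67° − 55°) = 0.2934 I₀ · cos²(12°) = 0.2807 I₀.
After rotation:
Unpolarized light through the first polarizer → I₁ = ½ I₀, now polarized at 15°.
I₂ = I₁ cos²(55° − 15°) = 0.5 I₀ · cos²(40°) = 0.2934 I₀.
I₃ = I₂ cos²(110° − 55°) = 0.2934 I₀ · cos²(55°) = 0.09653 I₀.
Ratio = 0.09653 / 0.2807 = 0.3439.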